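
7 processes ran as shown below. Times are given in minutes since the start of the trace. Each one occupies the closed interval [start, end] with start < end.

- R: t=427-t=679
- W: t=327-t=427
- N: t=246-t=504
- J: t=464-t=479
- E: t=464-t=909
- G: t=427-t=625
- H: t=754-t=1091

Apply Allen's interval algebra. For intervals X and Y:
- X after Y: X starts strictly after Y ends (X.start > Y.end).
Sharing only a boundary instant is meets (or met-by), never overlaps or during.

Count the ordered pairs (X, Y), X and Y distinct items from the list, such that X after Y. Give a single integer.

7

Checking all 42 ordered pairs for relation 'after'; matching pairs in alphabetical order:
(E, W): E after W ✓
(H, G): H after G ✓
(H, J): H after J ✓
(H, N): H after N ✓
(H, R): H after R ✓
(H, W): H after W ✓
(J, W): J after W ✓
Count: 7.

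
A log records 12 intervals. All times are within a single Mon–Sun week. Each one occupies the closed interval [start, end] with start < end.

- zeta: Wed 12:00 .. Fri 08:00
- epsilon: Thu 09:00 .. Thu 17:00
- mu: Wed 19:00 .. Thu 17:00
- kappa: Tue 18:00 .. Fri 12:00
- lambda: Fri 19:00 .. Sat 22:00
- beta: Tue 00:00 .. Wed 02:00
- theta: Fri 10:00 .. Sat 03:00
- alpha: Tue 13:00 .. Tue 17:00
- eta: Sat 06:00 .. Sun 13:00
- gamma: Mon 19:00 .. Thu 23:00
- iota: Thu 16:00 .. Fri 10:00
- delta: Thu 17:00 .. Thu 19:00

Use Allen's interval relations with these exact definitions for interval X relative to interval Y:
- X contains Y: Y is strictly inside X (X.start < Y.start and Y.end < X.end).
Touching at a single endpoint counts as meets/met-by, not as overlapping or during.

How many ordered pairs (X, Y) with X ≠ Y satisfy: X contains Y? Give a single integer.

15

Checking all 132 ordered pairs for relation 'contains'; matching pairs in alphabetical order:
(beta, alpha): beta contains alpha ✓
(gamma, alpha): gamma contains alpha ✓
(gamma, beta): gamma contains beta ✓
(gamma, delta): gamma contains delta ✓
(gamma, epsilon): gamma contains epsilon ✓
(gamma, mu): gamma contains mu ✓
(iota, delta): iota contains delta ✓
(kappa, delta): kappa contains delta ✓
(kappa, epsilon): kappa contains epsilon ✓
(kappa, iota): kappa contains iota ✓
(kappa, mu): kappa contains mu ✓
(kappa, zeta): kappa contains zeta ✓
(zeta, delta): zeta contains delta ✓
(zeta, epsilon): zeta contains epsilon ✓
(zeta, mu): zeta contains mu ✓
Count: 15.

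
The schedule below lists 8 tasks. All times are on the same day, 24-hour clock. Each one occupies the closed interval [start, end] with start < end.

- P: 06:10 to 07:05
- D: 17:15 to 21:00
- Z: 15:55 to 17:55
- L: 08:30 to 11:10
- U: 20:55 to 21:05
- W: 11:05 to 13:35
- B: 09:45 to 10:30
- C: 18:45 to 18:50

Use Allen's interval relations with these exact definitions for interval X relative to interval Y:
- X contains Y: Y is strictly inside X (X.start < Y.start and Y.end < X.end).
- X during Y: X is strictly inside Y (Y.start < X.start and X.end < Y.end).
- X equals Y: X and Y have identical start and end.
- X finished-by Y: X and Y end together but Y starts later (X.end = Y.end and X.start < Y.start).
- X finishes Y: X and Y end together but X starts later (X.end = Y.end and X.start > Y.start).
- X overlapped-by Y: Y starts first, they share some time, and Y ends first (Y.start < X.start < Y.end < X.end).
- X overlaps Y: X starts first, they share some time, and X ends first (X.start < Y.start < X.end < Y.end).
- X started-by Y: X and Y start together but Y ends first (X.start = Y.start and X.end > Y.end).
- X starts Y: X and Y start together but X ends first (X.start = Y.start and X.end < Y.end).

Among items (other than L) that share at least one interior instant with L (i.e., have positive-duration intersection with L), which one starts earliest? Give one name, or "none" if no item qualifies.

B

Target L = [08:30, 11:10].
B [09:45, 10:30] → during → candidate.
C [18:45, 18:50] → after → excluded.
D [17:15, 21:00] → after → excluded.
P [06:10, 07:05] → before → excluded.
U [20:55, 21:05] → after → excluded.
W [11:05, 13:35] → overlapped-by → candidate.
Z [15:55, 17:55] → after → excluded.
Among candidates, earliest start is 09:45 → B.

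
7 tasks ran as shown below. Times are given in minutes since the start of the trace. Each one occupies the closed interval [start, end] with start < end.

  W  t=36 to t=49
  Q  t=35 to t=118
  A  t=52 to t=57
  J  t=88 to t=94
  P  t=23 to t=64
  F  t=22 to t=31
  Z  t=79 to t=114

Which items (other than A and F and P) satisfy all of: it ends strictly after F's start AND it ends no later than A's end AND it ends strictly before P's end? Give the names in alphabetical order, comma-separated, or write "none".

Conditions: its end is strictly after F's start (X.end > t=22) AND its end is no later than A's end (X.end <= t=57) AND its end is strictly before P's end (X.end < t=64).
J: end t=94 > t=22? ✓; end t=94 <= t=57? ✗; end t=94 < t=64? ✗ → no.
Q: end t=118 > t=22? ✓; end t=118 <= t=57? ✗; end t=118 < t=64? ✗ → no.
W: end t=49 > t=22? ✓; end t=49 <= t=57? ✓; end t=49 < t=64? ✓ → yes.
Z: end t=114 > t=22? ✓; end t=114 <= t=57? ✗; end t=114 < t=64? ✗ → no.
Result: W.

W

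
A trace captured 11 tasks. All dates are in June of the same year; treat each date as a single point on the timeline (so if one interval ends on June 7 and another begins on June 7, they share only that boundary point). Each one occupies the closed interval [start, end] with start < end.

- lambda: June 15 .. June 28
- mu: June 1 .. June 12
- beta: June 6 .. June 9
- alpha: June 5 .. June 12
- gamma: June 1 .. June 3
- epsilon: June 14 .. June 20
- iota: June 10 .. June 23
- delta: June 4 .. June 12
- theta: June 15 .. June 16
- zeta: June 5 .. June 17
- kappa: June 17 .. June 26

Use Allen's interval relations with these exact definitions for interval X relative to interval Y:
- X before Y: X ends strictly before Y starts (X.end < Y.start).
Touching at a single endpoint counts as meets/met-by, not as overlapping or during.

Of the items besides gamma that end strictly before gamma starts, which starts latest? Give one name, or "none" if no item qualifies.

Target gamma = [June 1, June 3].
alpha [June 5, June 12] → after → excluded.
beta [June 6, June 9] → after → excluded.
delta [June 4, June 12] → after → excluded.
epsilon [June 14, June 20] → after → excluded.
iota [June 10, June 23] → after → excluded.
kappa [June 17, June 26] → after → excluded.
lambda [June 15, June 28] → after → excluded.
mu [June 1, June 12] → started-by → excluded.
theta [June 15, June 16] → after → excluded.
zeta [June 5, June 17] → after → excluded.
No candidates → none.

none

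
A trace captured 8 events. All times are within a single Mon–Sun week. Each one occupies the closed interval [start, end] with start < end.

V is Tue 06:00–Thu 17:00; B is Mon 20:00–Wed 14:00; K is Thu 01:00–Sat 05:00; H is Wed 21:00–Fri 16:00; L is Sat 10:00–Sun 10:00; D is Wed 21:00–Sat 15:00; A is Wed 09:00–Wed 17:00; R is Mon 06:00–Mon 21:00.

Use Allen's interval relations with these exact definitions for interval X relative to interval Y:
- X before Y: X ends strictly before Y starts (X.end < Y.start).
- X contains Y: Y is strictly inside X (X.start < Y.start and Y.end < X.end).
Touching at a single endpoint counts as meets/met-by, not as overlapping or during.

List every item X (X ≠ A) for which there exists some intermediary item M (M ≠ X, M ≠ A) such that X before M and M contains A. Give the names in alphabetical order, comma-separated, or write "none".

R

Target A = [Wed 09:00, Wed 17:00].
Intermediaries M with M contains A: V.
Via V — items with X before V: R.
Union: R.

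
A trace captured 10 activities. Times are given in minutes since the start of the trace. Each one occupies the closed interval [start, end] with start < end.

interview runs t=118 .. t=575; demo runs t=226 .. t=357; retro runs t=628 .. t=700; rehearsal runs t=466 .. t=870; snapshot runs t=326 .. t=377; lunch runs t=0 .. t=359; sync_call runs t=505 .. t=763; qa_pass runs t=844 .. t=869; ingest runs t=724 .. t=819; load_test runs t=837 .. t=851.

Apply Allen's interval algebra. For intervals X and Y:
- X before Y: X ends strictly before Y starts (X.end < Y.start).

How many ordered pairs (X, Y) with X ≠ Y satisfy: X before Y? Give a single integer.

Checking all 90 ordered pairs for relation 'before'; matching pairs in alphabetical order:
(demo, ingest): demo before ingest ✓
(demo, load_test): demo before load_test ✓
(demo, qa_pass): demo before qa_pass ✓
(demo, rehearsal): demo before rehearsal ✓
(demo, retro): demo before retro ✓
(demo, sync_call): demo before sync_call ✓
(ingest, load_test): ingest before load_test ✓
(ingest, qa_pass): ingest before qa_pass ✓
(interview, ingest): interview before ingest ✓
(interview, load_test): interview before load_test ✓
(interview, qa_pass): interview before qa_pass ✓
(interview, retro): interview before retro ✓
(lunch, ingest): lunch before ingest ✓
(lunch, load_test): lunch before load_test ✓
(lunch, qa_pass): lunch before qa_pass ✓
(lunch, rehearsal): lunch before rehearsal ✓
(lunch, retro): lunch before retro ✓
(lunch, sync_call): lunch before sync_call ✓
(retro, ingest): retro before ingest ✓
(retro, load_test): retro before load_test ✓
(retro, qa_pass): retro before qa_pass ✓
(snapshot, ingest): snapshot before ingest ✓
(snapshot, load_test): snapshot before load_test ✓
(snapshot, qa_pass): snapshot before qa_pass ✓
... plus 5 further pairs not listed.
Count: 29.

29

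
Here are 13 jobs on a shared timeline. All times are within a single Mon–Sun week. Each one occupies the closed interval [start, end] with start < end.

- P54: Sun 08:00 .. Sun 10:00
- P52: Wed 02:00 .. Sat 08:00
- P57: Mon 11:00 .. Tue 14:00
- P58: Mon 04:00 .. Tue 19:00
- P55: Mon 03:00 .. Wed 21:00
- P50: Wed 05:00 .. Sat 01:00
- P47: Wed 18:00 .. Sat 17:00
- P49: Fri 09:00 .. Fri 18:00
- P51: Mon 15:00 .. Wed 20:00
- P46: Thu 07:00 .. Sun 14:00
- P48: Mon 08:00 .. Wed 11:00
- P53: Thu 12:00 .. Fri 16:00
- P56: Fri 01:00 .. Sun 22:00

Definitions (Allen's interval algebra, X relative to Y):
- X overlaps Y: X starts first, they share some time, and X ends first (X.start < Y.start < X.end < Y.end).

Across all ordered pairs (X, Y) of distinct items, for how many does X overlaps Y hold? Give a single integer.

Checking all 156 ordered pairs for relation 'overlaps'; matching pairs in alphabetical order:
(P46, P56): P46 overlaps P56 ✓
(P47, P46): P47 overlaps P46 ✓
(P47, P56): P47 overlaps P56 ✓
(P48, P50): P48 overlaps P50 ✓
(P48, P51): P48 overlaps P51 ✓
(P48, P52): P48 overlaps P52 ✓
(P50, P46): P50 overlaps P46 ✓
(P50, P47): P50 overlaps P47 ✓
(P50, P56): P50 overlaps P56 ✓
(P51, P47): P51 overlaps P47 ✓
(P51, P50): P51 overlaps P50 ✓
(P51, P52): P51 overlaps P52 ✓
(P52, P46): P52 overlaps P46 ✓
(P52, P47): P52 overlaps P47 ✓
(P52, P56): P52 overlaps P56 ✓
(P53, P49): P53 overlaps P49 ✓
(P53, P56): P53 overlaps P56 ✓
(P55, P47): P55 overlaps P47 ✓
(P55, P50): P55 overlaps P50 ✓
(P55, P52): P55 overlaps P52 ✓
(P57, P51): P57 overlaps P51 ✓
(P58, P48): P58 overlaps P48 ✓
(P58, P51): P58 overlaps P51 ✓
Count: 23.

23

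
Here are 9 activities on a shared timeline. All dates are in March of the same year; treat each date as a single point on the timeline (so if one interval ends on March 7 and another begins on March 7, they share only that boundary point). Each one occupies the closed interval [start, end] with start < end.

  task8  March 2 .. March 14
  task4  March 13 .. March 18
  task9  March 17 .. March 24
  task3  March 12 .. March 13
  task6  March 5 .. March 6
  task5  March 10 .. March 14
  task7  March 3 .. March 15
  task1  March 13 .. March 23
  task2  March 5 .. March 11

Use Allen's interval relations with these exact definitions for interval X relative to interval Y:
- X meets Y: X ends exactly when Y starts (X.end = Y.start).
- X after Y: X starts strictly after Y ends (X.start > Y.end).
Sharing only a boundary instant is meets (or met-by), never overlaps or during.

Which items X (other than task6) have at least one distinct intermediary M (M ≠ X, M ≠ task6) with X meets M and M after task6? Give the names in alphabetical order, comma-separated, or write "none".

Target task6 = [March 5, March 6].
Intermediaries M with M after task6: task1, task3, task4, task5, task9.
Via task1 — items with X meets task1: task3.
Via task3 — items with X meets task3: none.
Via task4 — items with X meets task4: task3.
Via task5 — items with X meets task5: none.
Via task9 — items with X meets task9: none.
Union: task3.

task3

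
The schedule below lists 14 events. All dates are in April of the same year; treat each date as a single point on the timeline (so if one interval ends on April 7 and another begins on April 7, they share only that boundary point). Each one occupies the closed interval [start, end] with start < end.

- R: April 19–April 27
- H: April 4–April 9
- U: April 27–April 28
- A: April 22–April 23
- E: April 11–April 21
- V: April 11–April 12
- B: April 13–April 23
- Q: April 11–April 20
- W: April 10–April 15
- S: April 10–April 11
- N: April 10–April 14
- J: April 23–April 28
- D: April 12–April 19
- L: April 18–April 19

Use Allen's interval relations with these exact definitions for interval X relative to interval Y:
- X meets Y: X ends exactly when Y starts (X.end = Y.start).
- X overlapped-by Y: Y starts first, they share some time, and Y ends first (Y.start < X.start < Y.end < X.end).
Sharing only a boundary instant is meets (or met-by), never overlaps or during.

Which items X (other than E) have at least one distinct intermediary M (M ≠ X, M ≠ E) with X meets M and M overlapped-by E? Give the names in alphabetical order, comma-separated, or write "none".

Target E = [April 11, April 21].
Intermediaries M with M overlapped-by E: B, R.
Via B — items with X meets B: none.
Via R — items with X meets R: D, L.
Union: D, L.

D, L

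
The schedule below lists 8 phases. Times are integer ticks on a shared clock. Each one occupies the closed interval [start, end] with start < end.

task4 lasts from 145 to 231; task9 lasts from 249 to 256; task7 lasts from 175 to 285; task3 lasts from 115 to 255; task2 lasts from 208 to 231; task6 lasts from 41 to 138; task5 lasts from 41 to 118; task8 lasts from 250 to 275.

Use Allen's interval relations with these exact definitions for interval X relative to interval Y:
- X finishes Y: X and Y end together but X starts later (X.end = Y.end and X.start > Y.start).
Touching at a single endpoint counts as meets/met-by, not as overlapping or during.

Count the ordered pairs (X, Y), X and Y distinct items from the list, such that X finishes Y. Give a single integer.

Checking all 56 ordered pairs for relation 'finishes'; matching pairs in alphabetical order:
(task2, task4): task2 finishes task4 ✓
Count: 1.

1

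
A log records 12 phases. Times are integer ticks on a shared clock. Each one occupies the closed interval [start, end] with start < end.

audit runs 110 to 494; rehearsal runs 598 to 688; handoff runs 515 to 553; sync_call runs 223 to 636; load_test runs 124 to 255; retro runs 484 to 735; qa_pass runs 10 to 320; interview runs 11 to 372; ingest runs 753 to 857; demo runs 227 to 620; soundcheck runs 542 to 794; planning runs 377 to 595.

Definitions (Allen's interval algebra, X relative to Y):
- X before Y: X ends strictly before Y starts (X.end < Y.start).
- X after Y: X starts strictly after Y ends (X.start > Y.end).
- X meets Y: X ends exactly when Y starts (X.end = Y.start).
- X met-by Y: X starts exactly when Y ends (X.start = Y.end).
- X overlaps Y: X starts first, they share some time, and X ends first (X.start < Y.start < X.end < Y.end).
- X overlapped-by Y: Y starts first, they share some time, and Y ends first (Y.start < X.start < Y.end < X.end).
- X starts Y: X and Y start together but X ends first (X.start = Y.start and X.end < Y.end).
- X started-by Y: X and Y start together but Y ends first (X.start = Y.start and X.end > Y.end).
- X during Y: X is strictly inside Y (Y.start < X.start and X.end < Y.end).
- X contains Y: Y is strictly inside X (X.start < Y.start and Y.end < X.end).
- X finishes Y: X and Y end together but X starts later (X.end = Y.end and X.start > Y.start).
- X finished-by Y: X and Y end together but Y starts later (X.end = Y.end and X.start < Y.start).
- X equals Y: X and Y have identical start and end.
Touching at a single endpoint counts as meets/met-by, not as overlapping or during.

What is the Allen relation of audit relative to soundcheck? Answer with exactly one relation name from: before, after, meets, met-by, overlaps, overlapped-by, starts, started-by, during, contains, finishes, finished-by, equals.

audit = [110, 494]; soundcheck = [542, 794].
Compare endpoints: audit.start < soundcheck.start, audit.start < soundcheck.end, audit.end < soundcheck.start, audit.end < soundcheck.end.
That pattern is 'before'.

before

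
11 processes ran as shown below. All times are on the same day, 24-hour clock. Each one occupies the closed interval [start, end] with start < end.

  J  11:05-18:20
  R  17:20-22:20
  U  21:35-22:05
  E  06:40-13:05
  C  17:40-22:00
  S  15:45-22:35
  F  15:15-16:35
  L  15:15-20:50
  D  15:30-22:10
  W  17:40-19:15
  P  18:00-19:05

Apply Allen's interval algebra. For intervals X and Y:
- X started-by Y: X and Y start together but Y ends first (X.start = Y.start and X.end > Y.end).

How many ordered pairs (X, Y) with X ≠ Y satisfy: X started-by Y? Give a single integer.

Checking all 110 ordered pairs for relation 'started-by'; matching pairs in alphabetical order:
(C, W): C started-by W ✓
(L, F): L started-by F ✓
Count: 2.

2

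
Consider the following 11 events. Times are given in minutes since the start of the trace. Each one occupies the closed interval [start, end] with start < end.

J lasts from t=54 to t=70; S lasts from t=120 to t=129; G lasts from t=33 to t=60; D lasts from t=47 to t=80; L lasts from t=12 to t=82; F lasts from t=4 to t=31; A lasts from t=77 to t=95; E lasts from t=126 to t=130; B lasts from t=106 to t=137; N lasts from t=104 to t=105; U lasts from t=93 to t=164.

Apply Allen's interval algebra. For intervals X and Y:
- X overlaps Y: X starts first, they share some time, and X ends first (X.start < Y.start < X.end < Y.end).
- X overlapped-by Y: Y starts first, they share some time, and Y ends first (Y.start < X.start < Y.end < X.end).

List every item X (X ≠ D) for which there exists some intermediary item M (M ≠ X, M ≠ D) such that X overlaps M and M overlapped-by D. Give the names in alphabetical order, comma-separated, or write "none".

Target D = [t=47, t=80].
Intermediaries M with M overlapped-by D: A.
Via A — items with X overlaps A: L.
Union: L.

L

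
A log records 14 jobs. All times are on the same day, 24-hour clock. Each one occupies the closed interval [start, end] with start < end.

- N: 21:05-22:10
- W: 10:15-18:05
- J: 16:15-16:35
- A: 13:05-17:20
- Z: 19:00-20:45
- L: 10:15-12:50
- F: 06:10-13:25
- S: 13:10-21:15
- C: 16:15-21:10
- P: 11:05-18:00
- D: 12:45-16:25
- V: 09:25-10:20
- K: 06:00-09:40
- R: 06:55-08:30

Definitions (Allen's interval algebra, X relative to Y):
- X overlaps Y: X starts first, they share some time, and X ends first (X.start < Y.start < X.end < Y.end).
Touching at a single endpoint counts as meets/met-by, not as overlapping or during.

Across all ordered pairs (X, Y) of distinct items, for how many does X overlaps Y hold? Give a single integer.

23

Checking all 182 ordered pairs for relation 'overlaps'; matching pairs in alphabetical order:
(A, C): A overlaps C ✓
(A, S): A overlaps S ✓
(C, N): C overlaps N ✓
(D, A): D overlaps A ✓
(D, C): D overlaps C ✓
(D, J): D overlaps J ✓
(D, S): D overlaps S ✓
(F, A): F overlaps A ✓
(F, D): F overlaps D ✓
(F, P): F overlaps P ✓
(F, S): F overlaps S ✓
(F, W): F overlaps W ✓
(K, F): K overlaps F ✓
(K, V): K overlaps V ✓
(L, D): L overlaps D ✓
(L, P): L overlaps P ✓
(P, C): P overlaps C ✓
(P, S): P overlaps S ✓
(S, N): S overlaps N ✓
(V, L): V overlaps L ✓
(V, W): V overlaps W ✓
(W, C): W overlaps C ✓
(W, S): W overlaps S ✓
Count: 23.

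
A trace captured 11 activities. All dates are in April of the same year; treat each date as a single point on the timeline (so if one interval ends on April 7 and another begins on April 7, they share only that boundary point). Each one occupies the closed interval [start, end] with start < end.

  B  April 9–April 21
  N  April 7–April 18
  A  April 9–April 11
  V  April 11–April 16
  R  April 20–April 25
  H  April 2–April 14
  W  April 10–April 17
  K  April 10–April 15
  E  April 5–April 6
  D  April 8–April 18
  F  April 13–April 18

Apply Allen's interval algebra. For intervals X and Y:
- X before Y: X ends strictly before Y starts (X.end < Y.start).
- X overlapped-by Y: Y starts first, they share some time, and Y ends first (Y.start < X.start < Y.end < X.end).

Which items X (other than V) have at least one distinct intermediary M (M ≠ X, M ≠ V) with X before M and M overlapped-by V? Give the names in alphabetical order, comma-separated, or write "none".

A, E

Target V = [April 11, April 16].
Intermediaries M with M overlapped-by V: F.
Via F — items with X before F: A, E.
Union: A, E.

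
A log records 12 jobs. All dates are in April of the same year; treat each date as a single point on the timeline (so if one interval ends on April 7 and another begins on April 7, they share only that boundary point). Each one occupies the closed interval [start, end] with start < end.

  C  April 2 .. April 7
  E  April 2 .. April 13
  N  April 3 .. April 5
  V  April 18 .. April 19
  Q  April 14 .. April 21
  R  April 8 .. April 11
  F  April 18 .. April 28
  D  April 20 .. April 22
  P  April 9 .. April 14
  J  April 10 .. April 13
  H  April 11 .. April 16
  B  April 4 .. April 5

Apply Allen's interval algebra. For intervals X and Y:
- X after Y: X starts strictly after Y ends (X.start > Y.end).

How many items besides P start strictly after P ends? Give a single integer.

Target P = [April 9, April 14].
B [April 4, April 5] → before → no.
C [April 2, April 7] → before → no.
D [April 20, April 22] → after → counts.
E [April 2, April 13] → overlaps → no.
F [April 18, April 28] → after → counts.
H [April 11, April 16] → overlapped-by → no.
J [April 10, April 13] → during → no.
N [April 3, April 5] → before → no.
Q [April 14, April 21] → met-by → no.
R [April 8, April 11] → overlaps → no.
V [April 18, April 19] → after → counts.
Total: 3.

3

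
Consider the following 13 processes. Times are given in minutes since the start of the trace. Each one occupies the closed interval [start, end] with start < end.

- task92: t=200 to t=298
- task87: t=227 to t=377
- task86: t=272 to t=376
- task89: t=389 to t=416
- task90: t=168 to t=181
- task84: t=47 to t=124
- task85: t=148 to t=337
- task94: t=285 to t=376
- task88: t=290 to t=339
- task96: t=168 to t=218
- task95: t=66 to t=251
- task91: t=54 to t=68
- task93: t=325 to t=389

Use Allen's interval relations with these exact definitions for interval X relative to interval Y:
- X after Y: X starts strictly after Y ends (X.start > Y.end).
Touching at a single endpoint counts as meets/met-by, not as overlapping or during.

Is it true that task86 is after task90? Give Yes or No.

task86 = [t=272, t=376], task90 = [t=168, t=181].
Actual relation of task86 to task90: after.
Asked whether 'after' holds → Yes.

Yes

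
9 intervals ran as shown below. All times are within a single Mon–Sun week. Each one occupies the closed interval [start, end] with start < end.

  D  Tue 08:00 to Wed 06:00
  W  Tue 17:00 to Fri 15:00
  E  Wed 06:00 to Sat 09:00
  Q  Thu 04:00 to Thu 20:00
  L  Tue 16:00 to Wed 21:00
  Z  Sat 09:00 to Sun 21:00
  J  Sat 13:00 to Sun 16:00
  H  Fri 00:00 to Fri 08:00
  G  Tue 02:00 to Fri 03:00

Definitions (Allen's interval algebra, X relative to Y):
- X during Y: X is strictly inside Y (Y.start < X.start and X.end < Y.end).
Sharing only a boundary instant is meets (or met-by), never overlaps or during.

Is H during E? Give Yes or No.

Yes

H = [Fri 00:00, Fri 08:00], E = [Wed 06:00, Sat 09:00].
Actual relation of H to E: during.
Asked whether 'during' holds → Yes.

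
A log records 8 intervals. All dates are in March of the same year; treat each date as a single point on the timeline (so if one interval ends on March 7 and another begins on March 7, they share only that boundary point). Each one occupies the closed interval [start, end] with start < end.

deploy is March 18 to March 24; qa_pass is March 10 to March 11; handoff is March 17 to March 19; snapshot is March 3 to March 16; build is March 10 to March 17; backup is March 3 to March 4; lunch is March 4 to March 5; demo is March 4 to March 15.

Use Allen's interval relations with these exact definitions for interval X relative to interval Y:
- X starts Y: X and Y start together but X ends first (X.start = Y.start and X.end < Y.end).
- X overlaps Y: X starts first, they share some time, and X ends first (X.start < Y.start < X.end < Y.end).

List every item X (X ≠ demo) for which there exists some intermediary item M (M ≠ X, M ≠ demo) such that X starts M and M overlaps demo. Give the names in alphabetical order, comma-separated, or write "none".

none

Target demo = [March 4, March 15].
Intermediaries M with M overlaps demo: none.
Union: none.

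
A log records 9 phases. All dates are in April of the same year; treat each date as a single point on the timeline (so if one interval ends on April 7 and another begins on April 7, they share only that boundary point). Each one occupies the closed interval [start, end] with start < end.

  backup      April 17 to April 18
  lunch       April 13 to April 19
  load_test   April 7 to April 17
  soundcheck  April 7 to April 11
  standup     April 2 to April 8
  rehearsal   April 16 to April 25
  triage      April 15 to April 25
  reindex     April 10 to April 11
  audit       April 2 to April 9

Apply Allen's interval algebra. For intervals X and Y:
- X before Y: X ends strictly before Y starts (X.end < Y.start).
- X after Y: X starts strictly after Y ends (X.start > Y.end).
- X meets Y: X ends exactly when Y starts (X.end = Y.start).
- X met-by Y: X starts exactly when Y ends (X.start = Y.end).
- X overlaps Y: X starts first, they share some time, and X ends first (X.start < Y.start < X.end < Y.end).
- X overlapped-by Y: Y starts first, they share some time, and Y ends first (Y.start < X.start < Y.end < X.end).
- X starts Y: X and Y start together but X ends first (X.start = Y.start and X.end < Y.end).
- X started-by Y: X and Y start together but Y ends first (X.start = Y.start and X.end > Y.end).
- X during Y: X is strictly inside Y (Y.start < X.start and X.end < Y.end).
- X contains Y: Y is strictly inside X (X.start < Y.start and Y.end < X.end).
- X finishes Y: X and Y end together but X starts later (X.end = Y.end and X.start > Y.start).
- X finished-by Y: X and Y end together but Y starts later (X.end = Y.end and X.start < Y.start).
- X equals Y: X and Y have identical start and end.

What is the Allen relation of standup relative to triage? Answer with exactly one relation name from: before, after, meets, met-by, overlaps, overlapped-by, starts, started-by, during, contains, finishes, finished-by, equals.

before

standup = [April 2, April 8]; triage = [April 15, April 25].
Compare endpoints: standup.start < triage.start, standup.start < triage.end, standup.end < triage.start, standup.end < triage.end.
That pattern is 'before'.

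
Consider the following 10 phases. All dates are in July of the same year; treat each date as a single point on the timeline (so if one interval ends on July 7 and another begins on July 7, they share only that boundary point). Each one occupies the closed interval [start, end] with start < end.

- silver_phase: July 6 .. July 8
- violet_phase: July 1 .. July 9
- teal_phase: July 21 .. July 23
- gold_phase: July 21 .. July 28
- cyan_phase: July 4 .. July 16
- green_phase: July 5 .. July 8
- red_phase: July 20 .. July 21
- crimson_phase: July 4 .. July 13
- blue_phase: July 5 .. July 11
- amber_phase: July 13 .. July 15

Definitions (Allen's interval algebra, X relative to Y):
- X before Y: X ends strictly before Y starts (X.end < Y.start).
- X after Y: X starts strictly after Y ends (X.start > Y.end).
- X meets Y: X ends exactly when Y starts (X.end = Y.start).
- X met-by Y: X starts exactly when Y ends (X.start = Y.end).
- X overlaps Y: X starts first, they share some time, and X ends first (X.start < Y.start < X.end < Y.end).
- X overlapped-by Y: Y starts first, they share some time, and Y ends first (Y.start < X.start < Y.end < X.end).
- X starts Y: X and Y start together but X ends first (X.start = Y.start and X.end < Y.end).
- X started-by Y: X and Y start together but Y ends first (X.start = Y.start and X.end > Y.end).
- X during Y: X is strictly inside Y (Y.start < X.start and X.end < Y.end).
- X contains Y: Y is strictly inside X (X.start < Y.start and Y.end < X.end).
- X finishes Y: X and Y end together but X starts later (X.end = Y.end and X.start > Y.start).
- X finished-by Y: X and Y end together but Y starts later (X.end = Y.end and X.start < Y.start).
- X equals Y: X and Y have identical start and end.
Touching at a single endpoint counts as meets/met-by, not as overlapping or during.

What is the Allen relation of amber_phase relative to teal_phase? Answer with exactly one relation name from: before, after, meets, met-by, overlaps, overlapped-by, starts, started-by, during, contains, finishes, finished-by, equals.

before

amber_phase = [July 13, July 15]; teal_phase = [July 21, July 23].
Compare endpoints: amber_phase.start < teal_phase.start, amber_phase.start < teal_phase.end, amber_phase.end < teal_phase.start, amber_phase.end < teal_phase.end.
That pattern is 'before'.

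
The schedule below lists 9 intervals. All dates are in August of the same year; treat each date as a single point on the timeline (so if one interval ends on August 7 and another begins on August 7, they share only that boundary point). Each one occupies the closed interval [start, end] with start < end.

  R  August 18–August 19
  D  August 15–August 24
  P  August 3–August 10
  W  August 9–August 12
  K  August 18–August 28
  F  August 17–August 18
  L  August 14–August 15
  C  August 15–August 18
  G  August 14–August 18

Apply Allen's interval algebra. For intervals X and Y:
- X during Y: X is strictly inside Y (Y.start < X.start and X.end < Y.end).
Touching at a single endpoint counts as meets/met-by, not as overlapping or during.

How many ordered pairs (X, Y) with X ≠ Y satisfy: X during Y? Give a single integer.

2

Checking all 72 ordered pairs for relation 'during'; matching pairs in alphabetical order:
(F, D): F during D ✓
(R, D): R during D ✓
Count: 2.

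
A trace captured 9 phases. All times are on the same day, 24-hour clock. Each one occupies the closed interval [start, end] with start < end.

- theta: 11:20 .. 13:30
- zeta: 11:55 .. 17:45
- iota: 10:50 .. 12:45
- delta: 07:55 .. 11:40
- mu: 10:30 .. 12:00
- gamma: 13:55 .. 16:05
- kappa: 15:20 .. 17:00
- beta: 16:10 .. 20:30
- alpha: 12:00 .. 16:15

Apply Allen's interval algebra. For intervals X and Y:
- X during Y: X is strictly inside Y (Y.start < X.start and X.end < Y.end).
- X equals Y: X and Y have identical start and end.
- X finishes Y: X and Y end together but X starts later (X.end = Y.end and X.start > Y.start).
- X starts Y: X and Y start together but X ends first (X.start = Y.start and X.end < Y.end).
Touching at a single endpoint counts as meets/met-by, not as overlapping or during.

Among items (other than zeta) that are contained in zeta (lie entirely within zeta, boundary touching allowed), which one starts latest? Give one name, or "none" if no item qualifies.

Target zeta = [11:55, 17:45].
alpha [12:00, 16:15] → during → candidate.
beta [16:10, 20:30] → overlapped-by → excluded.
delta [07:55, 11:40] → before → excluded.
gamma [13:55, 16:05] → during → candidate.
iota [10:50, 12:45] → overlaps → excluded.
kappa [15:20, 17:00] → during → candidate.
mu [10:30, 12:00] → overlaps → excluded.
theta [11:20, 13:30] → overlaps → excluded.
Among candidates, latest start is 15:20 → kappa.

kappa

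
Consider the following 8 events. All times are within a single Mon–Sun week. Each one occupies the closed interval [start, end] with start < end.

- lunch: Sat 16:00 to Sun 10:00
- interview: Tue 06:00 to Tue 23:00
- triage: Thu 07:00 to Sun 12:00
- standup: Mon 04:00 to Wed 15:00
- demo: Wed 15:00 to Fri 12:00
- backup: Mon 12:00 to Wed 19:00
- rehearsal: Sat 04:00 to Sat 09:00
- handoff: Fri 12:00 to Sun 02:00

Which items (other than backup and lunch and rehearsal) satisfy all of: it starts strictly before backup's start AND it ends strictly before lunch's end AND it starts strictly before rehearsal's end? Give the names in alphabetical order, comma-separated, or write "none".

Conditions: its start is strictly before backup's start (X.start < Mon 12:00) AND its end is strictly before lunch's end (X.end < Sun 10:00) AND its start is strictly before rehearsal's end (X.start < Sat 09:00).
demo: start Wed 15:00 < Mon 12:00? ✗; end Fri 12:00 < Sun 10:00? ✓; start Wed 15:00 < Sat 09:00? ✓ → no.
handoff: start Fri 12:00 < Mon 12:00? ✗; end Sun 02:00 < Sun 10:00? ✓; start Fri 12:00 < Sat 09:00? ✓ → no.
interview: start Tue 06:00 < Mon 12:00? ✗; end Tue 23:00 < Sun 10:00? ✓; start Tue 06:00 < Sat 09:00? ✓ → no.
standup: start Mon 04:00 < Mon 12:00? ✓; end Wed 15:00 < Sun 10:00? ✓; start Mon 04:00 < Sat 09:00? ✓ → yes.
triage: start Thu 07:00 < Mon 12:00? ✗; end Sun 12:00 < Sun 10:00? ✗; start Thu 07:00 < Sat 09:00? ✓ → no.
Result: standup.

standup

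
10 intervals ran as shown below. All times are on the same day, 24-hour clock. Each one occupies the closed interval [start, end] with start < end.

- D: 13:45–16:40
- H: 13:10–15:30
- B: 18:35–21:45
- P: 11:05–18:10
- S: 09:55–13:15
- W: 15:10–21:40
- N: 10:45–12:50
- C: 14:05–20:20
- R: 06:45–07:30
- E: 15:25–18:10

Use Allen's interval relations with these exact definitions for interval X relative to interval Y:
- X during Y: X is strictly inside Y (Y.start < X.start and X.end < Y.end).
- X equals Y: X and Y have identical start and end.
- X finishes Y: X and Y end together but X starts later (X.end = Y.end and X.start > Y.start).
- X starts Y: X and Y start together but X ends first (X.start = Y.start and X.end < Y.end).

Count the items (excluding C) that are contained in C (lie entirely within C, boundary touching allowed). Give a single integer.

1

Target C = [14:05, 20:20].
B [18:35, 21:45] → overlapped-by → no.
D [13:45, 16:40] → overlaps → no.
E [15:25, 18:10] → during → counts.
H [13:10, 15:30] → overlaps → no.
N [10:45, 12:50] → before → no.
P [11:05, 18:10] → overlaps → no.
R [06:45, 07:30] → before → no.
S [09:55, 13:15] → before → no.
W [15:10, 21:40] → overlapped-by → no.
Total: 1.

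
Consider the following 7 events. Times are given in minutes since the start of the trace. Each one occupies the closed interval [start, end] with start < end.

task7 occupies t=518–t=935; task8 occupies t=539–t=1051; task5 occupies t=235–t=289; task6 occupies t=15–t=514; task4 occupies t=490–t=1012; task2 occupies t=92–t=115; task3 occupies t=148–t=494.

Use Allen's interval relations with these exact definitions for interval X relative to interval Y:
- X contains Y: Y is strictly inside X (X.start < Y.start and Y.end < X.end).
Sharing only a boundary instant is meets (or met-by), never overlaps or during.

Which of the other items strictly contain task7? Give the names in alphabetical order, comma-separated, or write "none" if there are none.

task4

Target task7 = [t=518, t=935].
task2 [t=92, t=115] → before → no.
task3 [t=148, t=494] → before → no.
task4 [t=490, t=1012] → contains → yes.
task5 [t=235, t=289] → before → no.
task6 [t=15, t=514] → before → no.
task8 [t=539, t=1051] → overlapped-by → no.
Result: task4.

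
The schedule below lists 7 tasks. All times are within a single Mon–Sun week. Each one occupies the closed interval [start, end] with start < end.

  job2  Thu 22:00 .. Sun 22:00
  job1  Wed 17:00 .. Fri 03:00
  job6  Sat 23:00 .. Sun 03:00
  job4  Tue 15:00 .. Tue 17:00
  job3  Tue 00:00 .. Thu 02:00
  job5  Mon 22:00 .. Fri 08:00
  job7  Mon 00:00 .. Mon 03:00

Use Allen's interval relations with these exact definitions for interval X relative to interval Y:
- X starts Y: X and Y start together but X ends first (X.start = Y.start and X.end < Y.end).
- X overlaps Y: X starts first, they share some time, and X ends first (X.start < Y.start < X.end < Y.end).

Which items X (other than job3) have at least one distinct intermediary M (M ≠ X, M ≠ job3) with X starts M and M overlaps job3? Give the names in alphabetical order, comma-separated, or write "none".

none

Target job3 = [Tue 00:00, Thu 02:00].
Intermediaries M with M overlaps job3: none.
Union: none.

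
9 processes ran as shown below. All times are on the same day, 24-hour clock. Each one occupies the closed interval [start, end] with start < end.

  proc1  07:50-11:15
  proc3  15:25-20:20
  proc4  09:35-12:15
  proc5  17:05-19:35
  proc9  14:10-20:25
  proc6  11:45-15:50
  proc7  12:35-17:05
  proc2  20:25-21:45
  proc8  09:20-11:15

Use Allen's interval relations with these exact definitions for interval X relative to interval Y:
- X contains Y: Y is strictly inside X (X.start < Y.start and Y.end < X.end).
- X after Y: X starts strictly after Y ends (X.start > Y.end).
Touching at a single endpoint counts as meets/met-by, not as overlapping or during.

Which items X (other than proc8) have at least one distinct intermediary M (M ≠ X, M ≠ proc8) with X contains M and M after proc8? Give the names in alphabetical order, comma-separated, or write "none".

Target proc8 = [09:20, 11:15].
Intermediaries M with M after proc8: proc2, proc3, proc5, proc6, proc7, proc9.
Via proc2 — items with X contains proc2: none.
Via proc3 — items with X contains proc3: proc9.
Via proc5 — items with X contains proc5: proc3, proc9.
Via proc6 — items with X contains proc6: none.
Via proc7 — items with X contains proc7: none.
Via proc9 — items with X contains proc9: none.
Union: proc3, proc9.

proc3, proc9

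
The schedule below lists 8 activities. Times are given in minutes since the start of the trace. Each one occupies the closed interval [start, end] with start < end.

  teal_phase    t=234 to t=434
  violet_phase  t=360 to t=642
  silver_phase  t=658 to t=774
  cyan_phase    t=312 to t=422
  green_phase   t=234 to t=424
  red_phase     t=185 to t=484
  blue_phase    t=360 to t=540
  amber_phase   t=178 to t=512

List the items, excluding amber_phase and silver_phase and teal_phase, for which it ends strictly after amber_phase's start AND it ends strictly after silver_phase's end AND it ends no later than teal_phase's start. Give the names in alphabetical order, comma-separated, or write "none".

Conditions: its end is strictly after amber_phase's start (X.end > t=178) AND its end is strictly after silver_phase's end (X.end > t=774) AND its end is no later than teal_phase's start (X.end <= t=234).
blue_phase: end t=540 > t=178? ✓; end t=540 > t=774? ✗; end t=540 <= t=234? ✗ → no.
cyan_phase: end t=422 > t=178? ✓; end t=422 > t=774? ✗; end t=422 <= t=234? ✗ → no.
green_phase: end t=424 > t=178? ✓; end t=424 > t=774? ✗; end t=424 <= t=234? ✗ → no.
red_phase: end t=484 > t=178? ✓; end t=484 > t=774? ✗; end t=484 <= t=234? ✗ → no.
violet_phase: end t=642 > t=178? ✓; end t=642 > t=774? ✗; end t=642 <= t=234? ✗ → no.
Result: none.

none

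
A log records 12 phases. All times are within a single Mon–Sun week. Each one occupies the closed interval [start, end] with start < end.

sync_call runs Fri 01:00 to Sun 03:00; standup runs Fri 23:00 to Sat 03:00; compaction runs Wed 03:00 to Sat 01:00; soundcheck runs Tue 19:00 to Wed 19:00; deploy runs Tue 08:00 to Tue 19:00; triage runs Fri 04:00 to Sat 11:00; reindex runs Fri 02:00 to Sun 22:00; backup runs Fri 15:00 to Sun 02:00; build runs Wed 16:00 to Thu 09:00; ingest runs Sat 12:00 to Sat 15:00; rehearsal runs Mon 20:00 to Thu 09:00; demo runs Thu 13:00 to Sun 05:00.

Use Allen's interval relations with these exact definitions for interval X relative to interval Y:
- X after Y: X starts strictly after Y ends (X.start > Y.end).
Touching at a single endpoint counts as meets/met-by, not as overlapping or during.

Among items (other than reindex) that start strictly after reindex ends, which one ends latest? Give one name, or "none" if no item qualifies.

Target reindex = [Fri 02:00, Sun 22:00].
backup [Fri 15:00, Sun 02:00] → during → excluded.
build [Wed 16:00, Thu 09:00] → before → excluded.
compaction [Wed 03:00, Sat 01:00] → overlaps → excluded.
demo [Thu 13:00, Sun 05:00] → overlaps → excluded.
deploy [Tue 08:00, Tue 19:00] → before → excluded.
ingest [Sat 12:00, Sat 15:00] → during → excluded.
rehearsal [Mon 20:00, Thu 09:00] → before → excluded.
soundcheck [Tue 19:00, Wed 19:00] → before → excluded.
standup [Fri 23:00, Sat 03:00] → during → excluded.
sync_call [Fri 01:00, Sun 03:00] → overlaps → excluded.
triage [Fri 04:00, Sat 11:00] → during → excluded.
No candidates → none.

none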